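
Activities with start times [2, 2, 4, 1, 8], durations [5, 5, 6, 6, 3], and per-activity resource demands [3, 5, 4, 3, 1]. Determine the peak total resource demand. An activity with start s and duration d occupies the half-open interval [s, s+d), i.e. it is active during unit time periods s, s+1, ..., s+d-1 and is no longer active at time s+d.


Each activity i is active on [start_i, start_i + duration_i).
Compute total resource usage per time slot:
  t=0: active resources = [], total = 0
  t=1: active resources = [3], total = 3
  t=2: active resources = [3, 5, 3], total = 11
  t=3: active resources = [3, 5, 3], total = 11
  t=4: active resources = [3, 5, 4, 3], total = 15
  t=5: active resources = [3, 5, 4, 3], total = 15
  t=6: active resources = [3, 5, 4, 3], total = 15
  t=7: active resources = [4], total = 4
  t=8: active resources = [4, 1], total = 5
  t=9: active resources = [4, 1], total = 5
  t=10: active resources = [1], total = 1
Peak resource demand = 15

15


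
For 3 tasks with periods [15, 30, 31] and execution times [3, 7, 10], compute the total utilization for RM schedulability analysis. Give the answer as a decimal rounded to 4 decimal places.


Compute individual utilizations (exact fractions):
  Task 1: C/T = 3/15 = 1/5 (approx. 0.2)
  Task 2: C/T = 7/30 (approx. 0.2333)
  Task 3: C/T = 10/31 (approx. 0.3226)
Total utilization U = 1/5 + 7/30 + 10/31 = 703/930
Rounded to 4 decimal places: U = 0.7559
RM (Liu & Layland) bound for 3 tasks = 0.779763; compare with U = 703/930 (approx. 0.755914)
U <= bound, so schedulable by RM sufficient condition.

0.7559


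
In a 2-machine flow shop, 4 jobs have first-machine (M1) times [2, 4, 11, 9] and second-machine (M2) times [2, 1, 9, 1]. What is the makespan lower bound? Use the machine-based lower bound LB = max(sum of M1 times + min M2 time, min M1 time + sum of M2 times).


LB1 = sum(M1 times) + min(M2 times) = 26 + 1 = 27
LB2 = min(M1 times) + sum(M2 times) = 2 + 13 = 15
Lower bound = max(LB1, LB2) = max(27, 15) = 27

27


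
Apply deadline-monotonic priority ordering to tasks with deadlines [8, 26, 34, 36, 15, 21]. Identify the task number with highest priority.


Sort tasks by relative deadline (ascending):
  Task 1: deadline = 8
  Task 5: deadline = 15
  Task 6: deadline = 21
  Task 2: deadline = 26
  Task 3: deadline = 34
  Task 4: deadline = 36
Priority order (highest first): [1, 5, 6, 2, 3, 4]
Highest priority task = 1

1


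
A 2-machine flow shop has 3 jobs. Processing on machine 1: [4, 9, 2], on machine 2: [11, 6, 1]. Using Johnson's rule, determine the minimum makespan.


Apply Johnson's rule:
  Group 1 (a <= b): [(1, 4, 11)]
  Group 2 (a > b): [(2, 9, 6), (3, 2, 1)]
Optimal job order: [1, 2, 3]
Schedule:
  Job 1: M1 done at 4, M2 done at 15
  Job 2: M1 done at 13, M2 done at 21
  Job 3: M1 done at 15, M2 done at 22
Makespan = 22

22


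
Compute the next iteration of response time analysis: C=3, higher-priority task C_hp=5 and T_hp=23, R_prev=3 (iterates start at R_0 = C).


R_next = C + ceil(R_prev / T_hp) * C_hp
ceil(3 / 23) = ceil(0.1304) = 1
Interference = 1 * 5 = 5
R_next = 3 + 5 = 8

8


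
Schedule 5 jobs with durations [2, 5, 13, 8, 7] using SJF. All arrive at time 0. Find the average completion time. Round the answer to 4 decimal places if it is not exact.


SJF order (ascending): [2, 5, 7, 8, 13]
Completion times:
  Job 1: burst=2, C=2
  Job 2: burst=5, C=7
  Job 3: burst=7, C=14
  Job 4: burst=8, C=22
  Job 5: burst=13, C=35
Average completion = 80/5 = 16.0

16.0


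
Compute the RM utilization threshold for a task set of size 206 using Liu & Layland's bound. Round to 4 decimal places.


Compute 2^(1/206) = 1.0033704594
Subtract 1: 1.0033704594 - 1 = 0.0033704594
Multiply by n: 206 * 0.0033704594 = 0.6943146364
Round to 4 dp: 0.6943

0.6943


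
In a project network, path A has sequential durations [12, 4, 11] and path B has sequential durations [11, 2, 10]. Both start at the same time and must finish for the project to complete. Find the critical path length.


Path A total = 12 + 4 + 11 = 27
Path B total = 11 + 2 + 10 = 23
Critical path = longest path = max(27, 23) = 27

27


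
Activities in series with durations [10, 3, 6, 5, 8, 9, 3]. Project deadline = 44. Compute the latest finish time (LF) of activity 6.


LF(activity 6) = deadline - sum of successor durations
Successors: activities 7 through 7 with durations [3]
Sum of successor durations = 3
LF = 44 - 3 = 41

41


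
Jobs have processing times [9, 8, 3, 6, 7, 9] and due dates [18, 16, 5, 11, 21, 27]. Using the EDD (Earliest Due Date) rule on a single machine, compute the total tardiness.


Sort by due date (EDD order): [(3, 5), (6, 11), (8, 16), (9, 18), (7, 21), (9, 27)]
Compute completion times and tardiness:
  Job 1: p=3, d=5, C=3, tardiness=max(0,3-5)=0
  Job 2: p=6, d=11, C=9, tardiness=max(0,9-11)=0
  Job 3: p=8, d=16, C=17, tardiness=max(0,17-16)=1
  Job 4: p=9, d=18, C=26, tardiness=max(0,26-18)=8
  Job 5: p=7, d=21, C=33, tardiness=max(0,33-21)=12
  Job 6: p=9, d=27, C=42, tardiness=max(0,42-27)=15
Total tardiness = 36

36


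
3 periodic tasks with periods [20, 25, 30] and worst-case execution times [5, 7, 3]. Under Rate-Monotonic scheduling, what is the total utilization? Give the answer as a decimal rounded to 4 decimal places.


Compute individual utilizations (exact fractions):
  Task 1: C/T = 5/20 = 1/4 (approx. 0.25)
  Task 2: C/T = 7/25 (approx. 0.28)
  Task 3: C/T = 3/30 = 1/10 (approx. 0.1)
Total utilization U = 1/4 + 7/25 + 1/10 = 63/100
Rounded to 4 decimal places: U = 0.6300
RM (Liu & Layland) bound for 3 tasks = 0.779763; compare with U = 63/100 (approx. 0.630000)
U <= bound, so schedulable by RM sufficient condition.

0.6300


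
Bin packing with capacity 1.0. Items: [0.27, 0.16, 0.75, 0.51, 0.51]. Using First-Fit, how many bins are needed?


Place items sequentially using First-Fit:
  Item 0.27 -> new Bin 1
  Item 0.16 -> Bin 1 (now 0.43)
  Item 0.75 -> new Bin 2
  Item 0.51 -> Bin 1 (now 0.94)
  Item 0.51 -> new Bin 3
Total bins used = 3

3


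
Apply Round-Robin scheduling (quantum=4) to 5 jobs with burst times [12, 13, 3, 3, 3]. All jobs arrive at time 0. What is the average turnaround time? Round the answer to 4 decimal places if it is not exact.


Time quantum = 4
Execution trace:
  J1 runs 4 units, time = 4
  J2 runs 4 units, time = 8
  J3 runs 3 units, time = 11
  J4 runs 3 units, time = 14
  J5 runs 3 units, time = 17
  J1 runs 4 units, time = 21
  J2 runs 4 units, time = 25
  J1 runs 4 units, time = 29
  J2 runs 4 units, time = 33
  J2 runs 1 units, time = 34
Finish times: [29, 34, 11, 14, 17]
Average turnaround = 105/5 = 21.0

21.0


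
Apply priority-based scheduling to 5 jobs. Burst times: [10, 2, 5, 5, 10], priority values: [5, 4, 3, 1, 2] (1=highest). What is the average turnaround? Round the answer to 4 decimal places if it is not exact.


Sort by priority (ascending = highest first):
Order: [(1, 5), (2, 10), (3, 5), (4, 2), (5, 10)]
Completion times:
  Priority 1, burst=5, C=5
  Priority 2, burst=10, C=15
  Priority 3, burst=5, C=20
  Priority 4, burst=2, C=22
  Priority 5, burst=10, C=32
Average turnaround = 94/5 = 18.8

18.8


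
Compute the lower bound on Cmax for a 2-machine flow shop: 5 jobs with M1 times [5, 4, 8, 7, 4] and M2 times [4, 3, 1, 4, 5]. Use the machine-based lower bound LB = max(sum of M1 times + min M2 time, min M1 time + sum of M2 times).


LB1 = sum(M1 times) + min(M2 times) = 28 + 1 = 29
LB2 = min(M1 times) + sum(M2 times) = 4 + 17 = 21
Lower bound = max(LB1, LB2) = max(29, 21) = 29

29


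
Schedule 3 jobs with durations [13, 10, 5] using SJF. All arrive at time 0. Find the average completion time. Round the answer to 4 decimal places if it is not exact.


SJF order (ascending): [5, 10, 13]
Completion times:
  Job 1: burst=5, C=5
  Job 2: burst=10, C=15
  Job 3: burst=13, C=28
Average completion = 48/3 = 16.0

16.0


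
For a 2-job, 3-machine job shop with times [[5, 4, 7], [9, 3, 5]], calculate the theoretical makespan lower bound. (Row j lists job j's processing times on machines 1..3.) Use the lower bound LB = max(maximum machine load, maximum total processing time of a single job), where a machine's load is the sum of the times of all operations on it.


Machine loads:
  Machine 1: 5 + 9 = 14
  Machine 2: 4 + 3 = 7
  Machine 3: 7 + 5 = 12
Max machine load = 14
Job totals:
  Job 1: 16
  Job 2: 17
Max job total = 17
Lower bound = max(14, 17) = 17

17


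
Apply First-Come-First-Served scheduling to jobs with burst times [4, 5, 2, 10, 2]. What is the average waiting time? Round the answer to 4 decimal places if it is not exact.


FCFS order (as given): [4, 5, 2, 10, 2]
Waiting times:
  Job 1: wait = 0
  Job 2: wait = 4
  Job 3: wait = 9
  Job 4: wait = 11
  Job 5: wait = 21
Sum of waiting times = 45
Average waiting time = 45/5 = 9.0

9.0


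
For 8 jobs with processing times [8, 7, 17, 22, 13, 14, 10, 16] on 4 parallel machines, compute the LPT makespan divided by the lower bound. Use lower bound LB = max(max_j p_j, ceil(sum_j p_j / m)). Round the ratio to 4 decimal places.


LPT order: [22, 17, 16, 14, 13, 10, 8, 7]
Machine loads after assignment: [29, 25, 26, 27]
LPT makespan = 29
Lower bound = max(max_job, ceil(total/4)) = max(22, 27) = 27
Ratio = 29 / 27 = 1.0741

1.0741


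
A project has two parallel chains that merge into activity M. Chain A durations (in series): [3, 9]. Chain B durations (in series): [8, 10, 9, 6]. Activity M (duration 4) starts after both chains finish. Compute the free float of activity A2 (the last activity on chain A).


ES(A2) = sum of predecessors on chain A = 3
EF(A2) = ES + duration = 3 + 9 = 12
Successor of A2 is M. ES(M) = max(sum(A), sum(B)) = max(12, 33) = 33
Free float = ES(successor) - EF(current) = 33 - 12 = 21

21


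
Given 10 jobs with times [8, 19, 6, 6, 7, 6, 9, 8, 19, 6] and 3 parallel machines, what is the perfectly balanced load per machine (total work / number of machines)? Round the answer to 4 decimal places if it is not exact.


Total processing time = 8 + 19 + 6 + 6 + 7 + 6 + 9 + 8 + 19 + 6 = 94
Number of machines = 3
Ideal balanced load = 94 / 3 = 31.3333

31.3333


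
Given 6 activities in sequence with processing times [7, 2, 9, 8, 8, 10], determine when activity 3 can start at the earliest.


Activity 3 starts after activities 1 through 2 complete.
Predecessor durations: [7, 2]
ES = 7 + 2 = 9

9


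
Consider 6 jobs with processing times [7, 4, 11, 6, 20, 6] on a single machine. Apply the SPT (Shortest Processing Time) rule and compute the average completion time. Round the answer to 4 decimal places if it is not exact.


Sort jobs by processing time (SPT order): [4, 6, 6, 7, 11, 20]
Compute completion times sequentially:
  Job 1: processing = 4, completes at 4
  Job 2: processing = 6, completes at 10
  Job 3: processing = 6, completes at 16
  Job 4: processing = 7, completes at 23
  Job 5: processing = 11, completes at 34
  Job 6: processing = 20, completes at 54
Sum of completion times = 141
Average completion time = 141/6 = 23.5

23.5


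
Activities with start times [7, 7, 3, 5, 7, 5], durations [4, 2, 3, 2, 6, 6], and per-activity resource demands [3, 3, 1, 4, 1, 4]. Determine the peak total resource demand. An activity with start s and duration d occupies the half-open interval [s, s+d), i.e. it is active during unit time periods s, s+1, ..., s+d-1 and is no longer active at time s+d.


Each activity i is active on [start_i, start_i + duration_i).
Compute total resource usage per time slot:
  t=0: active resources = [], total = 0
  t=1: active resources = [], total = 0
  t=2: active resources = [], total = 0
  t=3: active resources = [1], total = 1
  t=4: active resources = [1], total = 1
  t=5: active resources = [1, 4, 4], total = 9
  t=6: active resources = [4, 4], total = 8
  t=7: active resources = [3, 3, 1, 4], total = 11
  t=8: active resources = [3, 3, 1, 4], total = 11
  t=9: active resources = [3, 1, 4], total = 8
  t=10: active resources = [3, 1, 4], total = 8
  t=11: active resources = [1], total = 1
  t=12: active resources = [1], total = 1
Peak resource demand = 11

11


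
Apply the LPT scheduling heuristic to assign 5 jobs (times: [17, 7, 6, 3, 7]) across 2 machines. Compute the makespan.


Sort jobs in decreasing order (LPT): [17, 7, 7, 6, 3]
Assign each job to the least loaded machine:
  Machine 1: jobs [17, 3], load = 20
  Machine 2: jobs [7, 7, 6], load = 20
Makespan = max load = 20

20


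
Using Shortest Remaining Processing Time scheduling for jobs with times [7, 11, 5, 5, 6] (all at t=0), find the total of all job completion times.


Since all jobs arrive at t=0, SRPT equals SPT ordering.
SPT order: [5, 5, 6, 7, 11]
Completion times:
  Job 1: p=5, C=5
  Job 2: p=5, C=10
  Job 3: p=6, C=16
  Job 4: p=7, C=23
  Job 5: p=11, C=34
Total completion time = 5 + 10 + 16 + 23 + 34 = 88

88


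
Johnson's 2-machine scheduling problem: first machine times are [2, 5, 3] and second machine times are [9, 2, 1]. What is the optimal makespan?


Apply Johnson's rule:
  Group 1 (a <= b): [(1, 2, 9)]
  Group 2 (a > b): [(2, 5, 2), (3, 3, 1)]
Optimal job order: [1, 2, 3]
Schedule:
  Job 1: M1 done at 2, M2 done at 11
  Job 2: M1 done at 7, M2 done at 13
  Job 3: M1 done at 10, M2 done at 14
Makespan = 14

14


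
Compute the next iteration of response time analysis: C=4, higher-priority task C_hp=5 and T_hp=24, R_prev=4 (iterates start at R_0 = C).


R_next = C + ceil(R_prev / T_hp) * C_hp
ceil(4 / 24) = ceil(0.1667) = 1
Interference = 1 * 5 = 5
R_next = 4 + 5 = 9

9


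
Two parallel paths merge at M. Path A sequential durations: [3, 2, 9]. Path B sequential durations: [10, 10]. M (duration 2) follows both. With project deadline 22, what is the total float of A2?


Forward pass: ES(A2) = sum of predecessors on chain A = 3
EF = ES + duration = 3 + 2 = 5
Backward pass: LF(M) = deadline = 22; LS(M) = 22 - 2 = 20
LF(A2) = LS(M) - sum(successors on chain A) = 20 - 9 = 11
LS = LF - duration = 11 - 2 = 9
Total float = LS - ES = 9 - 3 = 6

6


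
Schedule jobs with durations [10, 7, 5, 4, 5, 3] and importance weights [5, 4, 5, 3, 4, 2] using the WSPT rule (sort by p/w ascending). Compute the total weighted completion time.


Compute p/w ratios and sort ascending (WSPT): [(5, 5), (5, 4), (4, 3), (3, 2), (7, 4), (10, 5)]
Compute weighted completion times:
  Job (p=5,w=5): C=5, w*C=5*5=25
  Job (p=5,w=4): C=10, w*C=4*10=40
  Job (p=4,w=3): C=14, w*C=3*14=42
  Job (p=3,w=2): C=17, w*C=2*17=34
  Job (p=7,w=4): C=24, w*C=4*24=96
  Job (p=10,w=5): C=34, w*C=5*34=170
Total weighted completion time = 407

407


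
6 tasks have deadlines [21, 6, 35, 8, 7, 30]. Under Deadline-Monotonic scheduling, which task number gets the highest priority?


Sort tasks by relative deadline (ascending):
  Task 2: deadline = 6
  Task 5: deadline = 7
  Task 4: deadline = 8
  Task 1: deadline = 21
  Task 6: deadline = 30
  Task 3: deadline = 35
Priority order (highest first): [2, 5, 4, 1, 6, 3]
Highest priority task = 2

2


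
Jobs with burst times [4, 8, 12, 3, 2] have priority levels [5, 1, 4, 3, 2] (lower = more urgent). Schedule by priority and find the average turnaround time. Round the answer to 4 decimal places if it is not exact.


Sort by priority (ascending = highest first):
Order: [(1, 8), (2, 2), (3, 3), (4, 12), (5, 4)]
Completion times:
  Priority 1, burst=8, C=8
  Priority 2, burst=2, C=10
  Priority 3, burst=3, C=13
  Priority 4, burst=12, C=25
  Priority 5, burst=4, C=29
Average turnaround = 85/5 = 17.0

17.0


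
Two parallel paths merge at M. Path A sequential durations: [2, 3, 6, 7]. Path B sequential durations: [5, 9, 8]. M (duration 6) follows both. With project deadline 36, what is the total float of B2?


Forward pass: ES(B2) = sum of predecessors on chain B = 5
EF = ES + duration = 5 + 9 = 14
Backward pass: LF(M) = deadline = 36; LS(M) = 36 - 6 = 30
LF(B2) = LS(M) - sum(successors on chain B) = 30 - 8 = 22
LS = LF - duration = 22 - 9 = 13
Total float = LS - ES = 13 - 5 = 8

8


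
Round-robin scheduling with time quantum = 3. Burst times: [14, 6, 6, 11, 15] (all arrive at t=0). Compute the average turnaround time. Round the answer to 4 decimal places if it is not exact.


Time quantum = 3
Execution trace:
  J1 runs 3 units, time = 3
  J2 runs 3 units, time = 6
  J3 runs 3 units, time = 9
  J4 runs 3 units, time = 12
  J5 runs 3 units, time = 15
  J1 runs 3 units, time = 18
  J2 runs 3 units, time = 21
  J3 runs 3 units, time = 24
  J4 runs 3 units, time = 27
  J5 runs 3 units, time = 30
  J1 runs 3 units, time = 33
  J4 runs 3 units, time = 36
  J5 runs 3 units, time = 39
  J1 runs 3 units, time = 42
  J4 runs 2 units, time = 44
  J5 runs 3 units, time = 47
  J1 runs 2 units, time = 49
  J5 runs 3 units, time = 52
Finish times: [49, 21, 24, 44, 52]
Average turnaround = 190/5 = 38.0

38.0


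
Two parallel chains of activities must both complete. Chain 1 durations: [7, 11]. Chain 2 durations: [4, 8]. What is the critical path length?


Path A total = 7 + 11 = 18
Path B total = 4 + 8 = 12
Critical path = longest path = max(18, 12) = 18

18


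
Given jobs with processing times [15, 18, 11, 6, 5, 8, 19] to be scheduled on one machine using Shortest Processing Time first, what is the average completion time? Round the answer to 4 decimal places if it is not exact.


Sort jobs by processing time (SPT order): [5, 6, 8, 11, 15, 18, 19]
Compute completion times sequentially:
  Job 1: processing = 5, completes at 5
  Job 2: processing = 6, completes at 11
  Job 3: processing = 8, completes at 19
  Job 4: processing = 11, completes at 30
  Job 5: processing = 15, completes at 45
  Job 6: processing = 18, completes at 63
  Job 7: processing = 19, completes at 82
Sum of completion times = 255
Average completion time = 255/7 = 36.4286

36.4286


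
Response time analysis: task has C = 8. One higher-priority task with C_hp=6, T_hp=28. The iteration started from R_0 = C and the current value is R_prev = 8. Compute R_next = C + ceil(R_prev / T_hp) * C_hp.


R_next = C + ceil(R_prev / T_hp) * C_hp
ceil(8 / 28) = ceil(0.2857) = 1
Interference = 1 * 6 = 6
R_next = 8 + 6 = 14

14


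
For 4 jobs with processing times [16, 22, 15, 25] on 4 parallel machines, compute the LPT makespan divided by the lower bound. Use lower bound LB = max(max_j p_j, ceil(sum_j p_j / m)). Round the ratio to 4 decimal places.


LPT order: [25, 22, 16, 15]
Machine loads after assignment: [25, 22, 16, 15]
LPT makespan = 25
Lower bound = max(max_job, ceil(total/4)) = max(25, 20) = 25
Ratio = 25 / 25 = 1.0

1.0


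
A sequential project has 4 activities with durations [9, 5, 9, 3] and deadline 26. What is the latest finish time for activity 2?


LF(activity 2) = deadline - sum of successor durations
Successors: activities 3 through 4 with durations [9, 3]
Sum of successor durations = 12
LF = 26 - 12 = 14

14


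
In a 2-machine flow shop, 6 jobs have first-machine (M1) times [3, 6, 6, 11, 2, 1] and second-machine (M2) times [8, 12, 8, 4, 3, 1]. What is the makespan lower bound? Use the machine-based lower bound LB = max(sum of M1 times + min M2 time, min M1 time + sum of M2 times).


LB1 = sum(M1 times) + min(M2 times) = 29 + 1 = 30
LB2 = min(M1 times) + sum(M2 times) = 1 + 36 = 37
Lower bound = max(LB1, LB2) = max(30, 37) = 37

37


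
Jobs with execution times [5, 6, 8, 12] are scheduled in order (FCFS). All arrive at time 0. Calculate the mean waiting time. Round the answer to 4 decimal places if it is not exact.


FCFS order (as given): [5, 6, 8, 12]
Waiting times:
  Job 1: wait = 0
  Job 2: wait = 5
  Job 3: wait = 11
  Job 4: wait = 19
Sum of waiting times = 35
Average waiting time = 35/4 = 8.75

8.75


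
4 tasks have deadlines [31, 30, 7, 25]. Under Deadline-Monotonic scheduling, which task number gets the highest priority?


Sort tasks by relative deadline (ascending):
  Task 3: deadline = 7
  Task 4: deadline = 25
  Task 2: deadline = 30
  Task 1: deadline = 31
Priority order (highest first): [3, 4, 2, 1]
Highest priority task = 3

3


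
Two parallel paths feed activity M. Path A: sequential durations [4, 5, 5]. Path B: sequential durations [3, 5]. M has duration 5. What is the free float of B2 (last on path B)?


ES(B2) = sum of predecessors on chain B = 3
EF(B2) = ES + duration = 3 + 5 = 8
Successor of B2 is M. ES(M) = max(sum(A), sum(B)) = max(14, 8) = 14
Free float = ES(successor) - EF(current) = 14 - 8 = 6

6


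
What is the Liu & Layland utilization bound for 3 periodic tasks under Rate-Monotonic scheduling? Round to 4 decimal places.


Compute 2^(1/3) = 1.2599210499
Subtract 1: 1.2599210499 - 1 = 0.2599210499
Multiply by n: 3 * 0.2599210499 = 0.7797631497
Round to 4 dp: 0.7798

0.7798


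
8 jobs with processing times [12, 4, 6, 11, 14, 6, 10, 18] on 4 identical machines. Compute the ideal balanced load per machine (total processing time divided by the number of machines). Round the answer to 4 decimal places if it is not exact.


Total processing time = 12 + 4 + 6 + 11 + 14 + 6 + 10 + 18 = 81
Number of machines = 4
Ideal balanced load = 81 / 4 = 20.25

20.25


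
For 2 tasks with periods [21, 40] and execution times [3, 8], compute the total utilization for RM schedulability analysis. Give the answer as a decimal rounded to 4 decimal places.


Compute individual utilizations (exact fractions):
  Task 1: C/T = 3/21 = 1/7 (approx. 0.1429)
  Task 2: C/T = 8/40 = 1/5 (approx. 0.2)
Total utilization U = 1/7 + 1/5 = 12/35
Rounded to 4 decimal places: U = 0.3429
RM (Liu & Layland) bound for 2 tasks = 0.828427; compare with U = 12/35 (approx. 0.342857)
U <= bound, so schedulable by RM sufficient condition.

0.3429


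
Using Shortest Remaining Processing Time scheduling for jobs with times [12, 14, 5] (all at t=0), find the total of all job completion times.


Since all jobs arrive at t=0, SRPT equals SPT ordering.
SPT order: [5, 12, 14]
Completion times:
  Job 1: p=5, C=5
  Job 2: p=12, C=17
  Job 3: p=14, C=31
Total completion time = 5 + 17 + 31 = 53

53


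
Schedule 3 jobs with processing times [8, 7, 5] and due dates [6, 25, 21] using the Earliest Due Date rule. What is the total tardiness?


Sort by due date (EDD order): [(8, 6), (5, 21), (7, 25)]
Compute completion times and tardiness:
  Job 1: p=8, d=6, C=8, tardiness=max(0,8-6)=2
  Job 2: p=5, d=21, C=13, tardiness=max(0,13-21)=0
  Job 3: p=7, d=25, C=20, tardiness=max(0,20-25)=0
Total tardiness = 2

2


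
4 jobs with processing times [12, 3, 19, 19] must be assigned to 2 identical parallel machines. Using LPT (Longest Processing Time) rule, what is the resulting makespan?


Sort jobs in decreasing order (LPT): [19, 19, 12, 3]
Assign each job to the least loaded machine:
  Machine 1: jobs [19, 12], load = 31
  Machine 2: jobs [19, 3], load = 22
Makespan = max load = 31

31


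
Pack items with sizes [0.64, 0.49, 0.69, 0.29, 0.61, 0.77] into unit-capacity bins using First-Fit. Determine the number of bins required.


Place items sequentially using First-Fit:
  Item 0.64 -> new Bin 1
  Item 0.49 -> new Bin 2
  Item 0.69 -> new Bin 3
  Item 0.29 -> Bin 1 (now 0.93)
  Item 0.61 -> new Bin 4
  Item 0.77 -> new Bin 5
Total bins used = 5

5


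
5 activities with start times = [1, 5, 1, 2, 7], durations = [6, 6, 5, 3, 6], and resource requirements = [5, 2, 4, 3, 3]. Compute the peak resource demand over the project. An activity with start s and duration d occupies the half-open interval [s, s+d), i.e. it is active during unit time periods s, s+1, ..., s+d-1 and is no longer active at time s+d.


Each activity i is active on [start_i, start_i + duration_i).
Compute total resource usage per time slot:
  t=0: active resources = [], total = 0
  t=1: active resources = [5, 4], total = 9
  t=2: active resources = [5, 4, 3], total = 12
  t=3: active resources = [5, 4, 3], total = 12
  t=4: active resources = [5, 4, 3], total = 12
  t=5: active resources = [5, 2, 4], total = 11
  t=6: active resources = [5, 2], total = 7
  t=7: active resources = [2, 3], total = 5
  t=8: active resources = [2, 3], total = 5
  t=9: active resources = [2, 3], total = 5
  t=10: active resources = [2, 3], total = 5
  t=11: active resources = [3], total = 3
  t=12: active resources = [3], total = 3
Peak resource demand = 12

12


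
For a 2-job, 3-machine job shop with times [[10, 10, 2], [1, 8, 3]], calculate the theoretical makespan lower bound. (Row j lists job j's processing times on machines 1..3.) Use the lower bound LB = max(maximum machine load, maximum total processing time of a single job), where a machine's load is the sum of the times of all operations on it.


Machine loads:
  Machine 1: 10 + 1 = 11
  Machine 2: 10 + 8 = 18
  Machine 3: 2 + 3 = 5
Max machine load = 18
Job totals:
  Job 1: 22
  Job 2: 12
Max job total = 22
Lower bound = max(18, 22) = 22

22


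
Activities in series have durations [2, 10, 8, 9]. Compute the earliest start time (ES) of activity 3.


Activity 3 starts after activities 1 through 2 complete.
Predecessor durations: [2, 10]
ES = 2 + 10 = 12

12


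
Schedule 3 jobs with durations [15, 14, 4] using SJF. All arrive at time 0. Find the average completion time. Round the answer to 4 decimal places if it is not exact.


SJF order (ascending): [4, 14, 15]
Completion times:
  Job 1: burst=4, C=4
  Job 2: burst=14, C=18
  Job 3: burst=15, C=33
Average completion = 55/3 = 18.3333

18.3333


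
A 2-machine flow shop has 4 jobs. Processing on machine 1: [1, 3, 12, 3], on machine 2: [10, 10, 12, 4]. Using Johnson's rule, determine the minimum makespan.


Apply Johnson's rule:
  Group 1 (a <= b): [(1, 1, 10), (2, 3, 10), (4, 3, 4), (3, 12, 12)]
  Group 2 (a > b): []
Optimal job order: [1, 2, 4, 3]
Schedule:
  Job 1: M1 done at 1, M2 done at 11
  Job 2: M1 done at 4, M2 done at 21
  Job 4: M1 done at 7, M2 done at 25
  Job 3: M1 done at 19, M2 done at 37
Makespan = 37

37


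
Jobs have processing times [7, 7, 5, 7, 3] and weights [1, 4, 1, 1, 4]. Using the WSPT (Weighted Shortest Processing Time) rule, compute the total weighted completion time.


Compute p/w ratios and sort ascending (WSPT): [(3, 4), (7, 4), (5, 1), (7, 1), (7, 1)]
Compute weighted completion times:
  Job (p=3,w=4): C=3, w*C=4*3=12
  Job (p=7,w=4): C=10, w*C=4*10=40
  Job (p=5,w=1): C=15, w*C=1*15=15
  Job (p=7,w=1): C=22, w*C=1*22=22
  Job (p=7,w=1): C=29, w*C=1*29=29
Total weighted completion time = 118

118


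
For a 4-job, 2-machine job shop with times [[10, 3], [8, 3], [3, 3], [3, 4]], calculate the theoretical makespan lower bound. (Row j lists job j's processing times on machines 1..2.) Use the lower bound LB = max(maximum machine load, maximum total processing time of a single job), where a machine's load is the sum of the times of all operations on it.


Machine loads:
  Machine 1: 10 + 8 + 3 + 3 = 24
  Machine 2: 3 + 3 + 3 + 4 = 13
Max machine load = 24
Job totals:
  Job 1: 13
  Job 2: 11
  Job 3: 6
  Job 4: 7
Max job total = 13
Lower bound = max(24, 13) = 24

24


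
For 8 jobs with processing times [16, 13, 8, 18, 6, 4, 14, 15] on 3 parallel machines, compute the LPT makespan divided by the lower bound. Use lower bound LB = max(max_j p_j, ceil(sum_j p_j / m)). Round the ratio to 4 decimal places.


LPT order: [18, 16, 15, 14, 13, 8, 6, 4]
Machine loads after assignment: [32, 33, 29]
LPT makespan = 33
Lower bound = max(max_job, ceil(total/3)) = max(18, 32) = 32
Ratio = 33 / 32 = 1.0313

1.0313


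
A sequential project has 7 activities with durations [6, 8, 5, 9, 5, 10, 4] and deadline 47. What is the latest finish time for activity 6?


LF(activity 6) = deadline - sum of successor durations
Successors: activities 7 through 7 with durations [4]
Sum of successor durations = 4
LF = 47 - 4 = 43

43


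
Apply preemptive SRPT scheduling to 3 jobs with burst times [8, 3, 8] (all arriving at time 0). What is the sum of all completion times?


Since all jobs arrive at t=0, SRPT equals SPT ordering.
SPT order: [3, 8, 8]
Completion times:
  Job 1: p=3, C=3
  Job 2: p=8, C=11
  Job 3: p=8, C=19
Total completion time = 3 + 11 + 19 = 33

33


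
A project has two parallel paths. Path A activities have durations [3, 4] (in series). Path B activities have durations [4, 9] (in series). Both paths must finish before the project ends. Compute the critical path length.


Path A total = 3 + 4 = 7
Path B total = 4 + 9 = 13
Critical path = longest path = max(7, 13) = 13

13


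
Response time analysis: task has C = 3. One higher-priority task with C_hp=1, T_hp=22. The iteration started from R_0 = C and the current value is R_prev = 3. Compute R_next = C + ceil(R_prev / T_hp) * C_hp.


R_next = C + ceil(R_prev / T_hp) * C_hp
ceil(3 / 22) = ceil(0.1364) = 1
Interference = 1 * 1 = 1
R_next = 3 + 1 = 4

4


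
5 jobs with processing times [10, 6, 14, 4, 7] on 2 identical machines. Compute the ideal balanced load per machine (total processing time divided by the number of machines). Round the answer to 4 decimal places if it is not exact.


Total processing time = 10 + 6 + 14 + 4 + 7 = 41
Number of machines = 2
Ideal balanced load = 41 / 2 = 20.5

20.5


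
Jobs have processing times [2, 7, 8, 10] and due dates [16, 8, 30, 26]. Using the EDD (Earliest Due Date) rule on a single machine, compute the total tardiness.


Sort by due date (EDD order): [(7, 8), (2, 16), (10, 26), (8, 30)]
Compute completion times and tardiness:
  Job 1: p=7, d=8, C=7, tardiness=max(0,7-8)=0
  Job 2: p=2, d=16, C=9, tardiness=max(0,9-16)=0
  Job 3: p=10, d=26, C=19, tardiness=max(0,19-26)=0
  Job 4: p=8, d=30, C=27, tardiness=max(0,27-30)=0
Total tardiness = 0

0


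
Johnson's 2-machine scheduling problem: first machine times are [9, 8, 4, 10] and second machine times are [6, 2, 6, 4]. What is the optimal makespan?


Apply Johnson's rule:
  Group 1 (a <= b): [(3, 4, 6)]
  Group 2 (a > b): [(1, 9, 6), (4, 10, 4), (2, 8, 2)]
Optimal job order: [3, 1, 4, 2]
Schedule:
  Job 3: M1 done at 4, M2 done at 10
  Job 1: M1 done at 13, M2 done at 19
  Job 4: M1 done at 23, M2 done at 27
  Job 2: M1 done at 31, M2 done at 33
Makespan = 33

33


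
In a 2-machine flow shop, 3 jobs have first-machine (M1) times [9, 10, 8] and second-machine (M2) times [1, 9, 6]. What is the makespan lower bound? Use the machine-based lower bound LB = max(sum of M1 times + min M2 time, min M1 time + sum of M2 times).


LB1 = sum(M1 times) + min(M2 times) = 27 + 1 = 28
LB2 = min(M1 times) + sum(M2 times) = 8 + 16 = 24
Lower bound = max(LB1, LB2) = max(28, 24) = 28

28


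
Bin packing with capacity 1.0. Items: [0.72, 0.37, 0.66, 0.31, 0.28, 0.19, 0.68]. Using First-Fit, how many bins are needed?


Place items sequentially using First-Fit:
  Item 0.72 -> new Bin 1
  Item 0.37 -> new Bin 2
  Item 0.66 -> new Bin 3
  Item 0.31 -> Bin 2 (now 0.68)
  Item 0.28 -> Bin 1 (now 1.0)
  Item 0.19 -> Bin 2 (now 0.87)
  Item 0.68 -> new Bin 4
Total bins used = 4

4


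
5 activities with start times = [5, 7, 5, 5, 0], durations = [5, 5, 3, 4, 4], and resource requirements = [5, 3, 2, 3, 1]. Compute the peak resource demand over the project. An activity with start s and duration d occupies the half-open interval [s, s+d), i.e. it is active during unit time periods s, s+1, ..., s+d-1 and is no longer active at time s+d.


Each activity i is active on [start_i, start_i + duration_i).
Compute total resource usage per time slot:
  t=0: active resources = [1], total = 1
  t=1: active resources = [1], total = 1
  t=2: active resources = [1], total = 1
  t=3: active resources = [1], total = 1
  t=4: active resources = [], total = 0
  t=5: active resources = [5, 2, 3], total = 10
  t=6: active resources = [5, 2, 3], total = 10
  t=7: active resources = [5, 3, 2, 3], total = 13
  t=8: active resources = [5, 3, 3], total = 11
  t=9: active resources = [5, 3], total = 8
  t=10: active resources = [3], total = 3
  t=11: active resources = [3], total = 3
Peak resource demand = 13

13


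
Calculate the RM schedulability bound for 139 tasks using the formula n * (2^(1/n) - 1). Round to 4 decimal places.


Compute 2^(1/139) = 1.0049991245
Subtract 1: 1.0049991245 - 1 = 0.0049991245
Multiply by n: 139 * 0.0049991245 = 0.6948783055
Round to 4 dp: 0.6949

0.6949


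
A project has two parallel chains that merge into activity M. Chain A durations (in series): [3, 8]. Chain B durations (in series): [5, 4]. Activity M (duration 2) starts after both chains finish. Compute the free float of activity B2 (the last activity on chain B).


ES(B2) = sum of predecessors on chain B = 5
EF(B2) = ES + duration = 5 + 4 = 9
Successor of B2 is M. ES(M) = max(sum(A), sum(B)) = max(11, 9) = 11
Free float = ES(successor) - EF(current) = 11 - 9 = 2

2


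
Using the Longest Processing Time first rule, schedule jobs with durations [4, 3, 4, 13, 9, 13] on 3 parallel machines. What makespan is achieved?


Sort jobs in decreasing order (LPT): [13, 13, 9, 4, 4, 3]
Assign each job to the least loaded machine:
  Machine 1: jobs [13, 4], load = 17
  Machine 2: jobs [13, 3], load = 16
  Machine 3: jobs [9, 4], load = 13
Makespan = max load = 17

17


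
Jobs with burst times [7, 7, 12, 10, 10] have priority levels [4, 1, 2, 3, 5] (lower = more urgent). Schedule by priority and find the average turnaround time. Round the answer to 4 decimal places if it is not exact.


Sort by priority (ascending = highest first):
Order: [(1, 7), (2, 12), (3, 10), (4, 7), (5, 10)]
Completion times:
  Priority 1, burst=7, C=7
  Priority 2, burst=12, C=19
  Priority 3, burst=10, C=29
  Priority 4, burst=7, C=36
  Priority 5, burst=10, C=46
Average turnaround = 137/5 = 27.4

27.4


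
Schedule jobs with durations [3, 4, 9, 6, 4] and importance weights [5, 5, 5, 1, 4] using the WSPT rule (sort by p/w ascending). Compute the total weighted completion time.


Compute p/w ratios and sort ascending (WSPT): [(3, 5), (4, 5), (4, 4), (9, 5), (6, 1)]
Compute weighted completion times:
  Job (p=3,w=5): C=3, w*C=5*3=15
  Job (p=4,w=5): C=7, w*C=5*7=35
  Job (p=4,w=4): C=11, w*C=4*11=44
  Job (p=9,w=5): C=20, w*C=5*20=100
  Job (p=6,w=1): C=26, w*C=1*26=26
Total weighted completion time = 220

220


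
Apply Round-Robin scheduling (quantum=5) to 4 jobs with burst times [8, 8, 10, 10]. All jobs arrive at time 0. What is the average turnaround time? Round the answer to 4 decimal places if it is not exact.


Time quantum = 5
Execution trace:
  J1 runs 5 units, time = 5
  J2 runs 5 units, time = 10
  J3 runs 5 units, time = 15
  J4 runs 5 units, time = 20
  J1 runs 3 units, time = 23
  J2 runs 3 units, time = 26
  J3 runs 5 units, time = 31
  J4 runs 5 units, time = 36
Finish times: [23, 26, 31, 36]
Average turnaround = 116/4 = 29.0

29.0


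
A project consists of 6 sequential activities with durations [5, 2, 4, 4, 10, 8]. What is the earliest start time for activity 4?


Activity 4 starts after activities 1 through 3 complete.
Predecessor durations: [5, 2, 4]
ES = 5 + 2 + 4 = 11

11


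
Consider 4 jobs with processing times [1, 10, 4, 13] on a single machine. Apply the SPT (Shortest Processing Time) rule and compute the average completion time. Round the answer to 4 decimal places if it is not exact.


Sort jobs by processing time (SPT order): [1, 4, 10, 13]
Compute completion times sequentially:
  Job 1: processing = 1, completes at 1
  Job 2: processing = 4, completes at 5
  Job 3: processing = 10, completes at 15
  Job 4: processing = 13, completes at 28
Sum of completion times = 49
Average completion time = 49/4 = 12.25

12.25


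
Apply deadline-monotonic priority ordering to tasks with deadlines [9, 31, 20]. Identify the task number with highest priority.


Sort tasks by relative deadline (ascending):
  Task 1: deadline = 9
  Task 3: deadline = 20
  Task 2: deadline = 31
Priority order (highest first): [1, 3, 2]
Highest priority task = 1

1


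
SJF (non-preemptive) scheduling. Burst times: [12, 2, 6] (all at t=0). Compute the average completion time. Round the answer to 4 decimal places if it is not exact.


SJF order (ascending): [2, 6, 12]
Completion times:
  Job 1: burst=2, C=2
  Job 2: burst=6, C=8
  Job 3: burst=12, C=20
Average completion = 30/3 = 10.0

10.0


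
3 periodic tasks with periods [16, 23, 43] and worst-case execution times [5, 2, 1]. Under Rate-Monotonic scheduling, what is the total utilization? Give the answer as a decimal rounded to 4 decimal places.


Compute individual utilizations (exact fractions):
  Task 1: C/T = 5/16 (approx. 0.3125)
  Task 2: C/T = 2/23 (approx. 0.087)
  Task 3: C/T = 1/43 (approx. 0.0233)
Total utilization U = 5/16 + 2/23 + 1/43 = 6689/15824
Rounded to 4 decimal places: U = 0.4227
RM (Liu & Layland) bound for 3 tasks = 0.779763; compare with U = 6689/15824 (approx. 0.422712)
U <= bound, so schedulable by RM sufficient condition.

0.4227


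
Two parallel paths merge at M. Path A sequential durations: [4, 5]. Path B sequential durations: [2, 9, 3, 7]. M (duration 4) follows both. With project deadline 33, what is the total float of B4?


Forward pass: ES(B4) = sum of predecessors on chain B = 14
EF = ES + duration = 14 + 7 = 21
Backward pass: LF(M) = deadline = 33; LS(M) = 33 - 4 = 29
LF(B4) = LS(M) - sum(successors on chain B) = 29 - 0 = 29
LS = LF - duration = 29 - 7 = 22
Total float = LS - ES = 22 - 14 = 8

8


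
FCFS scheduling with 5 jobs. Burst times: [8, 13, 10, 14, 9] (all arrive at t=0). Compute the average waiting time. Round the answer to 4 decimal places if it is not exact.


FCFS order (as given): [8, 13, 10, 14, 9]
Waiting times:
  Job 1: wait = 0
  Job 2: wait = 8
  Job 3: wait = 21
  Job 4: wait = 31
  Job 5: wait = 45
Sum of waiting times = 105
Average waiting time = 105/5 = 21.0

21.0


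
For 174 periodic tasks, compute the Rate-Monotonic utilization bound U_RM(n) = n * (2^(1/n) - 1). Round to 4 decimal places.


Compute 2^(1/174) = 1.0039915496
Subtract 1: 1.0039915496 - 1 = 0.0039915496
Multiply by n: 174 * 0.0039915496 = 0.6945296304
Round to 4 dp: 0.6945

0.6945


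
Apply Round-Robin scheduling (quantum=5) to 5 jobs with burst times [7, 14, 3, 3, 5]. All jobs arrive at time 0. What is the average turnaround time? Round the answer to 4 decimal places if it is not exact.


Time quantum = 5
Execution trace:
  J1 runs 5 units, time = 5
  J2 runs 5 units, time = 10
  J3 runs 3 units, time = 13
  J4 runs 3 units, time = 16
  J5 runs 5 units, time = 21
  J1 runs 2 units, time = 23
  J2 runs 5 units, time = 28
  J2 runs 4 units, time = 32
Finish times: [23, 32, 13, 16, 21]
Average turnaround = 105/5 = 21.0

21.0


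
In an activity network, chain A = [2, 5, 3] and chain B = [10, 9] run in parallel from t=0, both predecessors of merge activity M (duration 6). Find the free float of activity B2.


ES(B2) = sum of predecessors on chain B = 10
EF(B2) = ES + duration = 10 + 9 = 19
Successor of B2 is M. ES(M) = max(sum(A), sum(B)) = max(10, 19) = 19
Free float = ES(successor) - EF(current) = 19 - 19 = 0

0


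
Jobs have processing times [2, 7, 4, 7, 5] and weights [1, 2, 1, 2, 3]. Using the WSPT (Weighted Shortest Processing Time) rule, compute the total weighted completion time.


Compute p/w ratios and sort ascending (WSPT): [(5, 3), (2, 1), (7, 2), (7, 2), (4, 1)]
Compute weighted completion times:
  Job (p=5,w=3): C=5, w*C=3*5=15
  Job (p=2,w=1): C=7, w*C=1*7=7
  Job (p=7,w=2): C=14, w*C=2*14=28
  Job (p=7,w=2): C=21, w*C=2*21=42
  Job (p=4,w=1): C=25, w*C=1*25=25
Total weighted completion time = 117

117


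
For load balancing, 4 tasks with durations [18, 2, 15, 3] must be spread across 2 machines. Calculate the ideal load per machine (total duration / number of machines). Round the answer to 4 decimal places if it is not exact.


Total processing time = 18 + 2 + 15 + 3 = 38
Number of machines = 2
Ideal balanced load = 38 / 2 = 19.0

19.0


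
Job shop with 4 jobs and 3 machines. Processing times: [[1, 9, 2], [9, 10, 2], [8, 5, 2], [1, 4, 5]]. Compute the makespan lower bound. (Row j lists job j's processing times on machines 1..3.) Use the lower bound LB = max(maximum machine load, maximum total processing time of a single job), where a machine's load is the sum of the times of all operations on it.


Machine loads:
  Machine 1: 1 + 9 + 8 + 1 = 19
  Machine 2: 9 + 10 + 5 + 4 = 28
  Machine 3: 2 + 2 + 2 + 5 = 11
Max machine load = 28
Job totals:
  Job 1: 12
  Job 2: 21
  Job 3: 15
  Job 4: 10
Max job total = 21
Lower bound = max(28, 21) = 28

28
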